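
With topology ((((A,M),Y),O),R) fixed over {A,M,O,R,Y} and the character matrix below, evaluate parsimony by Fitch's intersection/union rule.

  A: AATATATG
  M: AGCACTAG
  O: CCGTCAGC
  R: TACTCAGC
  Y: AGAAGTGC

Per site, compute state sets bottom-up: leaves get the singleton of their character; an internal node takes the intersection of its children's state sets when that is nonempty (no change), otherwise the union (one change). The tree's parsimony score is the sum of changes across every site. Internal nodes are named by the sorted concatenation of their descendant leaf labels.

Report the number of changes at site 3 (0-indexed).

site 0, node AM: A={A} ∩ M={A} → {A} (+0)
site 0, node AMY: AM={A} ∩ Y={A} → {A} (+0)
site 0, node AMOY: AMY={A} ∪ O={C} → {A,C} (+1)
site 0, node AMORY: AMOY={A,C} ∪ R={T} → {A,C,T} (+1)
site 1, node AM: A={A} ∪ M={G} → {A,G} (+1)
site 1, node AMY: AM={A,G} ∩ Y={G} → {G} (+0)
site 1, node AMOY: AMY={G} ∪ O={C} → {C,G} (+1)
site 1, node AMORY: AMOY={C,G} ∪ R={A} → {A,C,G} (+1)
site 2, node AM: A={T} ∪ M={C} → {C,T} (+1)
site 2, node AMY: AM={C,T} ∪ Y={A} → {A,C,T} (+1)
site 2, node AMOY: AMY={A,C,T} ∪ O={G} → {A,C,G,T} (+1)
site 2, node AMORY: AMOY={A,C,G,T} ∩ R={C} → {C} (+0)
site 3, node AM: A={A} ∩ M={A} → {A} (+0)
site 3, node AMY: AM={A} ∩ Y={A} → {A} (+0)
site 3, node AMOY: AMY={A} ∪ O={T} → {A,T} (+1)
site 3, node AMORY: AMOY={A,T} ∩ R={T} → {T} (+0)
site 4, node AM: A={T} ∪ M={C} → {C,T} (+1)
site 4, node AMY: AM={C,T} ∪ Y={G} → {C,G,T} (+1)
site 4, node AMOY: AMY={C,G,T} ∩ O={C} → {C} (+0)
site 4, node AMORY: AMOY={C} ∩ R={C} → {C} (+0)
site 5, node AM: A={A} ∪ M={T} → {A,T} (+1)
site 5, node AMY: AM={A,T} ∩ Y={T} → {T} (+0)
site 5, node AMOY: AMY={T} ∪ O={A} → {A,T} (+1)
site 5, node AMORY: AMOY={A,T} ∩ R={A} → {A} (+0)
site 6, node AM: A={T} ∪ M={A} → {A,T} (+1)
site 6, node AMY: AM={A,T} ∪ Y={G} → {A,G,T} (+1)
site 6, node AMOY: AMY={A,G,T} ∩ O={G} → {G} (+0)
site 6, node AMORY: AMOY={G} ∩ R={G} → {G} (+0)
site 7, node AM: A={G} ∩ M={G} → {G} (+0)
site 7, node AMY: AM={G} ∪ Y={C} → {C,G} (+1)
site 7, node AMOY: AMY={C,G} ∩ O={C} → {C} (+0)
site 7, node AMORY: AMOY={C} ∩ R={C} → {C} (+0)
per-site changes: [2, 3, 3, 1, 2, 2, 2, 1]; total = 16

1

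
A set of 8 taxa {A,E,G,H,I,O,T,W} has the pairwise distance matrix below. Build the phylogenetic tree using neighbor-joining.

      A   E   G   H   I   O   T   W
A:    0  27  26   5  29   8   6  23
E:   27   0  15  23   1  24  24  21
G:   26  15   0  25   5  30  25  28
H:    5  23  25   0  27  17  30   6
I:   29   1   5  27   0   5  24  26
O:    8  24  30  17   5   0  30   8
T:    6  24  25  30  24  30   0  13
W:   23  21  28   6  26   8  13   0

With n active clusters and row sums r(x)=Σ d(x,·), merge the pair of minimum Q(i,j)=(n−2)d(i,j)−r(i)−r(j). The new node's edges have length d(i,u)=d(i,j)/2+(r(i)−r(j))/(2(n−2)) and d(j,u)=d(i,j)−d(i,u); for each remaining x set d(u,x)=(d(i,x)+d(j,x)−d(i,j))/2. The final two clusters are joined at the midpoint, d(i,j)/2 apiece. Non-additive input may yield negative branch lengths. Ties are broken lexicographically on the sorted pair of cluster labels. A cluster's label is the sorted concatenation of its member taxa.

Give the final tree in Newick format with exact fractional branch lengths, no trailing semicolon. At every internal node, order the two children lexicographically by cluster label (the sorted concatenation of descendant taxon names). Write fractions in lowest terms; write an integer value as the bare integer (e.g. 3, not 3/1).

((((A:-21/16,T:117/16):229/32,((E:2,I:-1):13/5,G:69/10):339/32):63/32,(H:103/24,W:41/24):119/32):185/64,O:185/64)

iteration 1: select E,I (d=1, Q=-246); attach at lengths (2, -1); label the merged cluster EI
  updated: d(A,EI)=55/2, d(EI,G)=19/2, d(EI,H)=49/2, d(EI,O)=14, d(EI,T)=47/2, d(EI,W)=23
iteration 2: select EI,G (d=19/2, Q=-218); attach at lengths (13/5, 69/10); label the merged cluster EGI
  updated: d(A,EGI)=22, d(EGI,H)=20, d(EGI,O)=69/4, d(EGI,T)=39/2, d(EGI,W)=83/4
iteration 3: select A,T (d=6, Q=-277/2); attach at lengths (-21/16, 117/16); label the merged cluster AT
  updated: d(AT,EGI)=71/4, d(AT,H)=29/2, d(AT,O)=16, d(AT,W)=15
iteration 4: select H,W (d=6, Q=-357/4); attach at lengths (103/24, 41/24); label the merged cluster HW
  updated: d(AT,HW)=47/4, d(EGI,HW)=139/8, d(HW,O)=19/2
iteration 5: select AT,EGI (d=71/4, Q=-499/8); attach at lengths (229/32, 339/32); label the merged cluster AEGIT
  updated: d(AEGIT,HW)=91/16, d(AEGIT,O)=31/4
iteration 6: select AEGIT,HW (d=91/16, Q=-367/16); attach at lengths (63/32, 119/32); label the merged cluster AEGHITW
  updated: d(AEGHITW,O)=185/32
iteration 7: select AEGHITW,O (d=185/32); attach at lengths (185/64, 185/64); label the merged cluster AEGHIOTW
final tree: ((((A:-21/16,T:117/16):229/32,((E:2,I:-1):13/5,G:69/10):339/32):63/32,(H:103/24,W:41/24):119/32):185/64,O:185/64)
total length: 1655/32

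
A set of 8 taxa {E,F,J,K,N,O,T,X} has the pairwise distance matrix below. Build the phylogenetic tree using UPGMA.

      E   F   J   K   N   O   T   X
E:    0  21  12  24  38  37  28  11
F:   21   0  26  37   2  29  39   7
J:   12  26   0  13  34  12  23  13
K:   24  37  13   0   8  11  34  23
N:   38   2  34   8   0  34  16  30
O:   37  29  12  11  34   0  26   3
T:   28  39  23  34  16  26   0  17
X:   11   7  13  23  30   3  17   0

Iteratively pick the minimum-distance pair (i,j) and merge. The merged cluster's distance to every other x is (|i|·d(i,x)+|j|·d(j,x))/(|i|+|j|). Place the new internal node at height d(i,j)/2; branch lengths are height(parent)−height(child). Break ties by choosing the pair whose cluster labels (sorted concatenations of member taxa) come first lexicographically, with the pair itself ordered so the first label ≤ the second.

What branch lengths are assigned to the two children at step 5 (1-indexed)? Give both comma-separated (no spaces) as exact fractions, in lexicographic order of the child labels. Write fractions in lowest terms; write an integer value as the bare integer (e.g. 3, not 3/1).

step 1: merge (F,N) at d=2; branch lengths F→1, N→1; new cluster FN
  updated: d(E,FN)=59/2, d(FN,J)=30, d(FN,K)=45/2, d(FN,O)=63/2, d(FN,T)=55/2, d(FN,X)=37/2
step 2: merge (O,X) at d=3; branch lengths O→3/2, X→3/2; new cluster OX
  updated: d(E,OX)=24, d(FN,OX)=25, d(J,OX)=25/2, d(K,OX)=17, d(OX,T)=43/2
step 3: merge (E,J) at d=12; branch lengths E→6, J→6; new cluster EJ
  updated: d(EJ,FN)=119/4, d(EJ,K)=37/2, d(EJ,OX)=73/4, d(EJ,T)=51/2
step 4: merge (K,OX) at d=17; branch lengths K→17/2, OX→7; new cluster KOX
  updated: d(EJ,KOX)=55/3, d(FN,KOX)=145/6, d(KOX,T)=77/3
step 5: merge (EJ,KOX) at d=55/3; branch lengths EJ→19/6, KOX→2/3; new cluster EJKOX
  updated: d(EJKOX,FN)=132/5, d(EJKOX,T)=128/5
step 6: merge (EJKOX,T) at d=128/5; branch lengths EJKOX→109/30, T→64/5; new cluster EJKOTX
  updated: d(EJKOTX,FN)=319/12
step 7: merge (EJKOTX,FN) at d=319/12; branch lengths EJKOTX→59/120, FN→295/24; new cluster EFJKNOTX
final tree: ((((E:6,J:6):19/6,(K:17/2,(O:3/2,X:3/2):7):2/3):109/30,T:64/5):59/120,(F:1,N:1):295/24)
total length: 1311/20

19/6,2/3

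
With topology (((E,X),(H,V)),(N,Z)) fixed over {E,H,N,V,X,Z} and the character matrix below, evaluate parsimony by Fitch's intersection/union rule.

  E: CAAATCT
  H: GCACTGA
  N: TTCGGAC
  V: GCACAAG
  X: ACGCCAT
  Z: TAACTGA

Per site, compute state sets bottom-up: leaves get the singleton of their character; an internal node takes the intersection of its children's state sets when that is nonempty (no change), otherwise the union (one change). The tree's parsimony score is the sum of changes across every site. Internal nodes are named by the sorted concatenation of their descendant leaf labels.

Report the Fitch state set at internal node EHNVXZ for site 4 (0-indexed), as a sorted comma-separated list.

site 0, node EX: E={C} ∪ X={A} → {A,C} (+1)
site 0, node HV: H={G} ∩ V={G} → {G} (+0)
site 0, node EHVX: EX={A,C} ∪ HV={G} → {A,C,G} (+1)
site 0, node NZ: N={T} ∩ Z={T} → {T} (+0)
site 0, node EHNVXZ: EHVX={A,C,G} ∪ NZ={T} → {A,C,G,T} (+1)
site 1, node EX: E={A} ∪ X={C} → {A,C} (+1)
site 1, node HV: H={C} ∩ V={C} → {C} (+0)
site 1, node EHVX: EX={A,C} ∩ HV={C} → {C} (+0)
site 1, node NZ: N={T} ∪ Z={A} → {A,T} (+1)
site 1, node EHNVXZ: EHVX={C} ∪ NZ={A,T} → {A,C,T} (+1)
site 2, node EX: E={A} ∪ X={G} → {A,G} (+1)
site 2, node HV: H={A} ∩ V={A} → {A} (+0)
site 2, node EHVX: EX={A,G} ∩ HV={A} → {A} (+0)
site 2, node NZ: N={C} ∪ Z={A} → {A,C} (+1)
site 2, node EHNVXZ: EHVX={A} ∩ NZ={A,C} → {A} (+0)
site 3, node EX: E={A} ∪ X={C} → {A,C} (+1)
site 3, node HV: H={C} ∩ V={C} → {C} (+0)
site 3, node EHVX: EX={A,C} ∩ HV={C} → {C} (+0)
site 3, node NZ: N={G} ∪ Z={C} → {C,G} (+1)
site 3, node EHNVXZ: EHVX={C} ∩ NZ={C,G} → {C} (+0)
site 4, node EX: E={T} ∪ X={C} → {C,T} (+1)
site 4, node HV: H={T} ∪ V={A} → {A,T} (+1)
site 4, node EHVX: EX={C,T} ∩ HV={A,T} → {T} (+0)
site 4, node NZ: N={G} ∪ Z={T} → {G,T} (+1)
site 4, node EHNVXZ: EHVX={T} ∩ NZ={G,T} → {T} (+0)
site 5, node EX: E={C} ∪ X={A} → {A,C} (+1)
site 5, node HV: H={G} ∪ V={A} → {A,G} (+1)
site 5, node EHVX: EX={A,C} ∩ HV={A,G} → {A} (+0)
site 5, node NZ: N={A} ∪ Z={G} → {A,G} (+1)
site 5, node EHNVXZ: EHVX={A} ∩ NZ={A,G} → {A} (+0)
site 6, node EX: E={T} ∩ X={T} → {T} (+0)
site 6, node HV: H={A} ∪ V={G} → {A,G} (+1)
site 6, node EHVX: EX={T} ∪ HV={A,G} → {A,G,T} (+1)
site 6, node NZ: N={C} ∪ Z={A} → {A,C} (+1)
site 6, node EHNVXZ: EHVX={A,G,T} ∩ NZ={A,C} → {A} (+0)
per-site changes: [3, 3, 2, 2, 3, 3, 3]; total = 19

T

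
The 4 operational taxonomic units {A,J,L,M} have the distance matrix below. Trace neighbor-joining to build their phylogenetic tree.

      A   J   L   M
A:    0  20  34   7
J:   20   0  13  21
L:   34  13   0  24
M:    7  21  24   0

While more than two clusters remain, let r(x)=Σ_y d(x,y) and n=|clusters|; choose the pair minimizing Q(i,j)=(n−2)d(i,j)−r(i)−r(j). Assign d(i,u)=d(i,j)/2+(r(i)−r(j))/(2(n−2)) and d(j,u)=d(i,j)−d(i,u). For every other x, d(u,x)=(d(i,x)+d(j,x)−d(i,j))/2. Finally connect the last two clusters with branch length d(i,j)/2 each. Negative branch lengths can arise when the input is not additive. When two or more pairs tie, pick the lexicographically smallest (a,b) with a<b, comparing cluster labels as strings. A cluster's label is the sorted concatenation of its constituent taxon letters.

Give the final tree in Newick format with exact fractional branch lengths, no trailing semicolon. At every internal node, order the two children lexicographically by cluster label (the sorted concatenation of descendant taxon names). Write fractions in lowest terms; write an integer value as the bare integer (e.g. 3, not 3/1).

(((A:23/4,M:5/4):59/4,J:9/4):43/8,L:43/8)

step 1: merge (A,M) at d=7, Q=-99; branch lengths A→23/4, M→5/4; new cluster AM
  updated: d(AM,J)=17, d(AM,L)=51/2
step 2: merge (AM,J) at d=17, Q=-111/2; branch lengths AM→59/4, J→9/4; new cluster AJM
  updated: d(AJM,L)=43/4
step 3: merge (AJM,L) at d=43/4; branch lengths AJM→43/8, L→43/8; new cluster AJLM
final tree: (((A:23/4,M:5/4):59/4,J:9/4):43/8,L:43/8)
total length: 139/4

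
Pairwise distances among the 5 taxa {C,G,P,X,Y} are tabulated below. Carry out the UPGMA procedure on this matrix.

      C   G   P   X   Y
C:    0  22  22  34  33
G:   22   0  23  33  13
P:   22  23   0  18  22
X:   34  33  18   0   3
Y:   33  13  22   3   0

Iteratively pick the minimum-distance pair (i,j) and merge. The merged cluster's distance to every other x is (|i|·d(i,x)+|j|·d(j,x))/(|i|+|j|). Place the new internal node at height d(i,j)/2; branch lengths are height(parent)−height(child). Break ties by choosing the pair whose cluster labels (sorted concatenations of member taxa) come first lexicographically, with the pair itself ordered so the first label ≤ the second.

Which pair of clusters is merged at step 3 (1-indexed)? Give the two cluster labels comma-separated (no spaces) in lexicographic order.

iteration 1: select X,Y (d=3); attach at lengths (3/2, 3/2); label the merged cluster XY
  updated: d(C,XY)=67/2, d(G,XY)=23, d(P,XY)=20
iteration 2: select P,XY (d=20); attach at lengths (10, 17/2); label the merged cluster PXY
  updated: d(C,PXY)=89/3, d(G,PXY)=23
iteration 3: select C,G (d=22); attach at lengths (11, 11); label the merged cluster CG
  updated: d(CG,PXY)=79/3
iteration 4: select CG,PXY (d=79/3); attach at lengths (13/6, 19/6); label the merged cluster CGPXY
final tree: ((C:11,G:11):13/6,(P:10,(X:3/2,Y:3/2):17/2):19/6)
total length: 293/6

C,G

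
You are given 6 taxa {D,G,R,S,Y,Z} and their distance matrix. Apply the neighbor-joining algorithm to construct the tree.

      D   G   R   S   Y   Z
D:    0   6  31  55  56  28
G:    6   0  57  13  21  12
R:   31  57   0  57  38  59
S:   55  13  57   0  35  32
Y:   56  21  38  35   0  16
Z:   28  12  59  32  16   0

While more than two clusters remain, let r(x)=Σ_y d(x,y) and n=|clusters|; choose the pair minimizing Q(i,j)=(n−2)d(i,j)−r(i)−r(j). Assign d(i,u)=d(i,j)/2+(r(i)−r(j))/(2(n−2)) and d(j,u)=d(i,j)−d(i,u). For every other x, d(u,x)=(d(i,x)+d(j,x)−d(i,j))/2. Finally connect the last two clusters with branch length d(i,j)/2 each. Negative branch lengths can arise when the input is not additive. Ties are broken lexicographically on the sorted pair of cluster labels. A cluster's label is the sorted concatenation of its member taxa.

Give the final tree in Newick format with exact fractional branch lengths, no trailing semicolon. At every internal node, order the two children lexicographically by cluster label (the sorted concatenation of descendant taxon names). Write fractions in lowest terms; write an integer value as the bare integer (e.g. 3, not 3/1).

step 1: merge (D,R) at d=31, Q=-294; branch lengths D→29/4, R→95/4; new cluster DR
  updated: d(DR,G)=16, d(DR,S)=81/2, d(DR,Y)=63/2, d(DR,Z)=28
step 2: merge (G,S) at d=13, Q=-287/2; branch lengths G→-13/4, S→65/4; new cluster GS
  updated: d(DR,GS)=87/4, d(GS,Y)=43/2, d(GS,Z)=31/2
step 3: merge (DR,GS) at d=87/4, Q=-193/2; branch lengths DR→33/2, GS→21/4; new cluster DGRS
  updated: d(DGRS,Y)=125/8, d(DGRS,Z)=87/8
step 4: merge (DGRS,Y) at d=125/8, Q=-85/2; branch lengths DGRS→21/4, Y→83/8; new cluster DGRSY
  updated: d(DGRSY,Z)=45/8
step 5: merge (DGRSY,Z) at d=45/8; branch lengths DGRSY→45/16, Z→45/16; new cluster DGRSYZ
final tree: ((((D:29/4,R:95/4):33/2,(G:-13/4,S:65/4):21/4):21/4,Y:83/8):45/16,Z:45/16)
total length: 87

((((D:29/4,R:95/4):33/2,(G:-13/4,S:65/4):21/4):21/4,Y:83/8):45/16,Z:45/16)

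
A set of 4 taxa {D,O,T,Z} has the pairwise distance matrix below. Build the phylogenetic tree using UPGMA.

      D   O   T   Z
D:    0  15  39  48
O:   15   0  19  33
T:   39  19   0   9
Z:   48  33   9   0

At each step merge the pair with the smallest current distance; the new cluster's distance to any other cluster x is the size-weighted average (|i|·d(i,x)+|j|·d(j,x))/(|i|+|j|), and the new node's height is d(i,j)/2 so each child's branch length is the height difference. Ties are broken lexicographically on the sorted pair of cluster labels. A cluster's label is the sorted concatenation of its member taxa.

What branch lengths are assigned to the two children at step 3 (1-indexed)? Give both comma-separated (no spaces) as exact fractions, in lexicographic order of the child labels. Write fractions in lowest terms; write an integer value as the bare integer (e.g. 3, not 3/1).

iteration 1: select T,Z (d=9); attach at lengths (9/2, 9/2); label the merged cluster TZ
  updated: d(D,TZ)=87/2, d(O,TZ)=26
iteration 2: select D,O (d=15); attach at lengths (15/2, 15/2); label the merged cluster DO
  updated: d(DO,TZ)=139/4
iteration 3: select DO,TZ (d=139/4); attach at lengths (79/8, 103/8); label the merged cluster DOTZ
final tree: ((D:15/2,O:15/2):79/8,(T:9/2,Z:9/2):103/8)
total length: 187/4

79/8,103/8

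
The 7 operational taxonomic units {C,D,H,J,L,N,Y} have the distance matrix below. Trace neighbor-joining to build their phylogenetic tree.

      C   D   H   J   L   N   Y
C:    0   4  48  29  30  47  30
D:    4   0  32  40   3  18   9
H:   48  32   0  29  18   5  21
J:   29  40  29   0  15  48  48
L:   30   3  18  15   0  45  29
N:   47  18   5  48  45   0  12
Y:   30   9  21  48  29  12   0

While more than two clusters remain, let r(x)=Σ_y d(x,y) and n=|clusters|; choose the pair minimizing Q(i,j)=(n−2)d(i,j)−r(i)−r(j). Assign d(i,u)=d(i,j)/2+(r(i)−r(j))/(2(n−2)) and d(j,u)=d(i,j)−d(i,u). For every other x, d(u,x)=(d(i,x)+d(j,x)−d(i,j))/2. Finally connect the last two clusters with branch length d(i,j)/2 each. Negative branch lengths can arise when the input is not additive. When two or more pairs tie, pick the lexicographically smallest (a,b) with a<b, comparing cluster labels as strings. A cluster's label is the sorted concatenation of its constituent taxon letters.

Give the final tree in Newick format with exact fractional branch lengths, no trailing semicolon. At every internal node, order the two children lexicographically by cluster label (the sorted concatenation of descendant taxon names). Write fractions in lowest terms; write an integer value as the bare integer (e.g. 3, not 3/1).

(((C:151/16,D:-87/16):101/16,((H:3/10,N:47/10):145/16,Y:79/16):181/16):155/32,(J:47/3,L:-2/3):155/32)

iteration 1: select H,N (d=5, Q=-303); attach at lengths (3/10, 47/10); label the merged cluster HN
  updated: d(C,HN)=45, d(D,HN)=45/2, d(HN,J)=36, d(HN,L)=29, d(HN,Y)=14
iteration 2: select HN,Y (d=14, Q=-441/2); attach at lengths (145/16, 79/16); label the merged cluster HNY
  updated: d(C,HNY)=61/2, d(D,HNY)=35/4, d(HNY,J)=35, d(HNY,L)=22
iteration 3: select J,L (d=15, Q=-144); attach at lengths (47/3, -2/3); label the merged cluster JL
  updated: d(C,JL)=22, d(D,JL)=14, d(HNY,JL)=21
iteration 4: select C,D (d=4, Q=-301/4); attach at lengths (151/16, -87/16); label the merged cluster CD
  updated: d(CD,HNY)=141/8, d(CD,JL)=16
iteration 5: select CD,HNY (d=141/8, Q=-437/8); attach at lengths (101/16, 181/16); label the merged cluster CDHNY
  updated: d(CDHNY,JL)=155/16
iteration 6: select CDHNY,JL (d=155/16); attach at lengths (155/32, 155/32); label the merged cluster CDHJLNY
final tree: (((C:151/16,D:-87/16):101/16,((H:3/10,N:47/10):145/16,Y:79/16):181/16):155/32,(J:47/3,L:-2/3):155/32)
total length: 1045/16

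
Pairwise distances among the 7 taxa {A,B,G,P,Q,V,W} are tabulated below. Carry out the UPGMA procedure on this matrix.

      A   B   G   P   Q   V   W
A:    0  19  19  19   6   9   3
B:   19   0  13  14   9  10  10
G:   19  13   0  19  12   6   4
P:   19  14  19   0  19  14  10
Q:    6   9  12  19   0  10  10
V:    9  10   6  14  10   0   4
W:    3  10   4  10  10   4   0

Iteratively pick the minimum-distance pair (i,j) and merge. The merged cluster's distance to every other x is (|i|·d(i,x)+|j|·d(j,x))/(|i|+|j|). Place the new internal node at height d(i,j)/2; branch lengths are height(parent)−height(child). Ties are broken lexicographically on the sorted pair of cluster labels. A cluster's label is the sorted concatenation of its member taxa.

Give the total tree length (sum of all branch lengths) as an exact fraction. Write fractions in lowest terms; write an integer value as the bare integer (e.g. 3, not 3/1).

iteration 1: select A,W (d=3); attach at lengths (3/2, 3/2); label the merged cluster AW
  updated: d(AW,B)=29/2, d(AW,G)=23/2, d(AW,P)=29/2, d(AW,Q)=8, d(AW,V)=13/2
iteration 2: select G,V (d=6); attach at lengths (3, 3); label the merged cluster GV
  updated: d(AW,GV)=9, d(B,GV)=23/2, d(GV,P)=33/2, d(GV,Q)=11
iteration 3: select AW,Q (d=8); attach at lengths (5/2, 4); label the merged cluster AQW
  updated: d(AQW,B)=38/3, d(AQW,GV)=29/3, d(AQW,P)=16
iteration 4: select AQW,GV (d=29/3); attach at lengths (5/6, 11/6); label the merged cluster AGQVW
  updated: d(AGQVW,B)=61/5, d(AGQVW,P)=81/5
iteration 5: select AGQVW,B (d=61/5); attach at lengths (19/15, 61/10); label the merged cluster ABGQVW
  updated: d(ABGQVW,P)=95/6
iteration 6: select ABGQVW,P (d=95/6); attach at lengths (109/60, 95/12); label the merged cluster ABGPQVW
final tree: (((((A:3/2,W:3/2):5/2,Q:4):5/6,(G:3,V:3):11/6):19/15,B:61/10):109/60,P:95/12)
total length: 529/15

529/15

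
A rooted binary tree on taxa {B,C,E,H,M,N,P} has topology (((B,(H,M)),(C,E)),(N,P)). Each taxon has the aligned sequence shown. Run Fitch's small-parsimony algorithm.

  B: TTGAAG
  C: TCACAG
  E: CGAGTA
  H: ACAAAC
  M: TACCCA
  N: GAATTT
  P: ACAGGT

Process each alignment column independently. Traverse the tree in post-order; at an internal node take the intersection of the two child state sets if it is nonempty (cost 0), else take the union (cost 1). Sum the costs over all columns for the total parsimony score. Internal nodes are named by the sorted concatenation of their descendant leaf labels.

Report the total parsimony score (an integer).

site 0, node HM: H={A} ∪ M={T} → {A,T} (+1)
site 0, node BHM: B={T} ∩ HM={A,T} → {T} (+0)
site 0, node CE: C={T} ∪ E={C} → {C,T} (+1)
site 0, node BCEHM: BHM={T} ∩ CE={C,T} → {T} (+0)
site 0, node NP: N={G} ∪ P={A} → {A,G} (+1)
site 0, node BCEHMNP: BCEHM={T} ∪ NP={A,G} → {A,G,T} (+1)
site 1, node HM: H={C} ∪ M={A} → {A,C} (+1)
site 1, node BHM: B={T} ∪ HM={A,C} → {A,C,T} (+1)
site 1, node CE: C={C} ∪ E={G} → {C,G} (+1)
site 1, node BCEHM: BHM={A,C,T} ∩ CE={C,G} → {C} (+0)
site 1, node NP: N={A} ∪ P={C} → {A,C} (+1)
site 1, node BCEHMNP: BCEHM={C} ∩ NP={A,C} → {C} (+0)
site 2, node HM: H={A} ∪ M={C} → {A,C} (+1)
site 2, node BHM: B={G} ∪ HM={A,C} → {A,C,G} (+1)
site 2, node CE: C={A} ∩ E={A} → {A} (+0)
site 2, node BCEHM: BHM={A,C,G} ∩ CE={A} → {A} (+0)
site 2, node NP: N={A} ∩ P={A} → {A} (+0)
site 2, node BCEHMNP: BCEHM={A} ∩ NP={A} → {A} (+0)
site 3, node HM: H={A} ∪ M={C} → {A,C} (+1)
site 3, node BHM: B={A} ∩ HM={A,C} → {A} (+0)
site 3, node CE: C={C} ∪ E={G} → {C,G} (+1)
site 3, node BCEHM: BHM={A} ∪ CE={C,G} → {A,C,G} (+1)
site 3, node NP: N={T} ∪ P={G} → {G,T} (+1)
site 3, node BCEHMNP: BCEHM={A,C,G} ∩ NP={G,T} → {G} (+0)
site 4, node HM: H={A} ∪ M={C} → {A,C} (+1)
site 4, node BHM: B={A} ∩ HM={A,C} → {A} (+0)
site 4, node CE: C={A} ∪ E={T} → {A,T} (+1)
site 4, node BCEHM: BHM={A} ∩ CE={A,T} → {A} (+0)
site 4, node NP: N={T} ∪ P={G} → {G,T} (+1)
site 4, node BCEHMNP: BCEHM={A} ∪ NP={G,T} → {A,G,T} (+1)
site 5, node HM: H={C} ∪ M={A} → {A,C} (+1)
site 5, node BHM: B={G} ∪ HM={A,C} → {A,C,G} (+1)
site 5, node CE: C={G} ∪ E={A} → {A,G} (+1)
site 5, node BCEHM: BHM={A,C,G} ∩ CE={A,G} → {A,G} (+0)
site 5, node NP: N={T} ∩ P={T} → {T} (+0)
site 5, node BCEHMNP: BCEHM={A,G} ∪ NP={T} → {A,G,T} (+1)
per-site changes: [4, 4, 2, 4, 4, 4]; total = 22

22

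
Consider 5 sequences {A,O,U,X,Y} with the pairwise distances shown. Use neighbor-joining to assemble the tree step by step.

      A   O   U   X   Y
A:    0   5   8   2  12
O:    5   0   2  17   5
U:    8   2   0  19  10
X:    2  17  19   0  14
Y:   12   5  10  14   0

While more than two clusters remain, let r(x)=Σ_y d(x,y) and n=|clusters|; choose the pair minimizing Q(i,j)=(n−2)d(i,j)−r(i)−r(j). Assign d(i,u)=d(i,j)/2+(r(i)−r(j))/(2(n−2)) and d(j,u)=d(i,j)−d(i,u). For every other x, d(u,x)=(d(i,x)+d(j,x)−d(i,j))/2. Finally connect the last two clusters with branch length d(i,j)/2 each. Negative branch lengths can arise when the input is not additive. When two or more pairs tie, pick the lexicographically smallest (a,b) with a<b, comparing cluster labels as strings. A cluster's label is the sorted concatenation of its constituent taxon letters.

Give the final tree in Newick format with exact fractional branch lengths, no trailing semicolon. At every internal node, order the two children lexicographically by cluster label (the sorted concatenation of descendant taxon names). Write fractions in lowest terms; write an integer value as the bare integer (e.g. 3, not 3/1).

iteration 1: select A,X (d=2, Q=-73); attach at lengths (-19/6, 31/6); label the merged cluster AX
  updated: d(AX,O)=10, d(AX,U)=25/2, d(AX,Y)=12
iteration 2: select AX,Y (d=12, Q=-75/2); attach at lengths (63/8, 33/8); label the merged cluster AXY
  updated: d(AXY,O)=3/2, d(AXY,U)=21/4
iteration 3: select AXY,O (d=3/2, Q=-35/4); attach at lengths (19/8, -7/8); label the merged cluster AOXY
  updated: d(AOXY,U)=23/8
iteration 4: select AOXY,U (d=23/8); attach at lengths (23/16, 23/16); label the merged cluster AOUXY
final tree: ((((A:-19/6,X:31/6):63/8,Y:33/8):19/8,O:-7/8):23/16,U:23/16)
total length: 147/8

((((A:-19/6,X:31/6):63/8,Y:33/8):19/8,O:-7/8):23/16,U:23/16)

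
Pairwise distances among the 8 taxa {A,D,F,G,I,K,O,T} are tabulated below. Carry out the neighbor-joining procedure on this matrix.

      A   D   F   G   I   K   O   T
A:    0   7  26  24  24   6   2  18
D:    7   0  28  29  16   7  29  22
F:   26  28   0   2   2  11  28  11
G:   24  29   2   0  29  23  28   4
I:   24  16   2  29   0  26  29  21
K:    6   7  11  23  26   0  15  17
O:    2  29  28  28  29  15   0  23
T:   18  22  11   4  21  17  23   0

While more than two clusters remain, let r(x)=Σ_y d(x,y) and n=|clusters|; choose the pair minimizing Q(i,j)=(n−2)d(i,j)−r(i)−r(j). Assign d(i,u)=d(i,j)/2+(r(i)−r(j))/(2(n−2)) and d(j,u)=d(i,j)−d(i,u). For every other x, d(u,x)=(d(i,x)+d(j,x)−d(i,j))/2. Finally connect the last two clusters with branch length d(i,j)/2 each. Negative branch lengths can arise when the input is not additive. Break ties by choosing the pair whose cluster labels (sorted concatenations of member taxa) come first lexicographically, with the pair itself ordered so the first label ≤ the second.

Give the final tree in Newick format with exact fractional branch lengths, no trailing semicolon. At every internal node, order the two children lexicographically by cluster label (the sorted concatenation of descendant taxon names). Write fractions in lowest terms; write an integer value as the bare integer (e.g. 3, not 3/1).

step 1: merge (A,O) at d=2, Q=-249; branch lengths A→-35/12, O→59/12; new cluster AO
  updated: d(AO,D)=17, d(AO,F)=26, d(AO,G)=25, d(AO,I)=51/2, d(AO,K)=19/2, d(AO,T)=39/2
step 2: merge (F,I) at d=2, Q=-379/2; branch lengths F→-59/20, I→99/20; new cluster FI
  updated: d(AO,FI)=99/4, d(D,FI)=21, d(FI,G)=29/2, d(FI,K)=35/2, d(FI,T)=15
step 3: merge (G,T) at d=4, Q=-157; branch lengths G→17/4, T→-1/4; new cluster GT
  updated: d(AO,GT)=81/4, d(D,GT)=47/2, d(FI,GT)=51/4, d(GT,K)=18
step 4: merge (FI,GT) at d=51/4, Q=-449/4; branch lengths FI→53/8, GT→49/8; new cluster FGIT
  updated: d(AO,FGIT)=129/8, d(D,FGIT)=127/8, d(FGIT,K)=91/8
step 5: merge (AO,FGIT) at d=129/8, Q=-215/4; branch lengths AO→63/8, FGIT→33/4; new cluster AFGIOT
  updated: d(AFGIOT,D)=67/8, d(AFGIOT,K)=19/8
step 6: merge (AFGIOT,D) at d=67/8, Q=-71/4; branch lengths AFGIOT→15/8, D→13/2; new cluster ADFGIOT
  updated: d(ADFGIOT,K)=1/2
step 7: merge (ADFGIOT,K) at d=1/2; branch lengths ADFGIOT→1/4, K→1/4; new cluster ADFGIKOT
final tree: ((((A:-35/12,O:59/12):63/8,((F:-59/20,I:99/20):53/8,(G:17/4,T:-1/4):49/8):33/4):15/8,D:13/2):1/4,K:1/4)
total length: 183/4

((((A:-35/12,O:59/12):63/8,((F:-59/20,I:99/20):53/8,(G:17/4,T:-1/4):49/8):33/4):15/8,D:13/2):1/4,K:1/4)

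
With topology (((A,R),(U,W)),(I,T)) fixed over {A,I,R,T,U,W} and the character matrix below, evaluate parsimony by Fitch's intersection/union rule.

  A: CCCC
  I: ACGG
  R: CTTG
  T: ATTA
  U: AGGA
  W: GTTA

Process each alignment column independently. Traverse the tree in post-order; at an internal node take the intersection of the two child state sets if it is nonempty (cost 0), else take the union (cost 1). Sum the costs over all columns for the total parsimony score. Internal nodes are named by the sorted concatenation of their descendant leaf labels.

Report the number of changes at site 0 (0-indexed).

2

AR@0: {C} ∩ {C} = {C} (intersection, +0)
UW@0: {A} ∪ {G} = {A,G} (union, +1)
ARUW@0: {C} ∪ {A,G} = {A,C,G} (union, +1)
IT@0: {A} ∩ {A} = {A} (intersection, +0)
AIRTUW@0: {A,C,G} ∩ {A} = {A} (intersection, +0)
AR@1: {C} ∪ {T} = {C,T} (union, +1)
UW@1: {G} ∪ {T} = {G,T} (union, +1)
ARUW@1: {C,T} ∩ {G,T} = {T} (intersection, +0)
IT@1: {C} ∪ {T} = {C,T} (union, +1)
AIRTUW@1: {T} ∩ {C,T} = {T} (intersection, +0)
AR@2: {C} ∪ {T} = {C,T} (union, +1)
UW@2: {G} ∪ {T} = {G,T} (union, +1)
ARUW@2: {C,T} ∩ {G,T} = {T} (intersection, +0)
IT@2: {G} ∪ {T} = {G,T} (union, +1)
AIRTUW@2: {T} ∩ {G,T} = {T} (intersection, +0)
AR@3: {C} ∪ {G} = {C,G} (union, +1)
UW@3: {A} ∩ {A} = {A} (intersection, +0)
ARUW@3: {C,G} ∪ {A} = {A,C,G} (union, +1)
IT@3: {G} ∪ {A} = {A,G} (union, +1)
AIRTUW@3: {A,C,G} ∩ {A,G} = {A,G} (intersection, +0)
per-site changes: [2, 3, 3, 3]; total = 11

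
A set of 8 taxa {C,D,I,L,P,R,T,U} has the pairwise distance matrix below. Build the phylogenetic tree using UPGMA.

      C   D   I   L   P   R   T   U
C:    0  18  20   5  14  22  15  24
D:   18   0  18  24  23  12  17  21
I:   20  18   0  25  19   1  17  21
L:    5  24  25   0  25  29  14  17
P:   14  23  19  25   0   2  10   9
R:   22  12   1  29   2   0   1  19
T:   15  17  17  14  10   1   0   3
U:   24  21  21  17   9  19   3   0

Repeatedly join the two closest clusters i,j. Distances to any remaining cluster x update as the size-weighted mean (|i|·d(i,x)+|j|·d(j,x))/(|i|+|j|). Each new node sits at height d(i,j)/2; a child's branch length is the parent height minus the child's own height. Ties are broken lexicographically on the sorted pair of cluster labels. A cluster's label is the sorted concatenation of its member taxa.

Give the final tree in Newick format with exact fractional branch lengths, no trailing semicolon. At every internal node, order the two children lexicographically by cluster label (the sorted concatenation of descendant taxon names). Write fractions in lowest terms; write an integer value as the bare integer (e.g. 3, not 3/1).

((C:5/2,L:5/2):187/24,(D:91/10,((I:1/2,R:1/2):73/12,(P:19/4,(T:3/2,U:3/2):13/4):11/6):151/60):143/120)

step 1: merge (I,R) at d=1; branch lengths I→1/2, R→1/2; new cluster IR
  updated: d(C,IR)=21, d(D,IR)=15, d(IR,L)=27, d(IR,P)=21/2, d(IR,T)=9, d(IR,U)=20
step 2: merge (T,U) at d=3; branch lengths T→3/2, U→3/2; new cluster TU
  updated: d(C,TU)=39/2, d(D,TU)=19, d(IR,TU)=29/2, d(L,TU)=31/2, d(P,TU)=19/2
step 3: merge (C,L) at d=5; branch lengths C→5/2, L→5/2; new cluster CL
  updated: d(CL,D)=21, d(CL,IR)=24, d(CL,P)=39/2, d(CL,TU)=35/2
step 4: merge (P,TU) at d=19/2; branch lengths P→19/4, TU→13/4; new cluster PTU
  updated: d(CL,PTU)=109/6, d(D,PTU)=61/3, d(IR,PTU)=79/6
step 5: merge (IR,PTU) at d=79/6; branch lengths IR→73/12, PTU→11/6; new cluster IPRTU
  updated: d(CL,IPRTU)=41/2, d(D,IPRTU)=91/5
step 6: merge (D,IPRTU) at d=91/5; branch lengths D→91/10, IPRTU→151/60; new cluster DIPRTU
  updated: d(CL,DIPRTU)=247/12
step 7: merge (CL,DIPRTU) at d=247/12; branch lengths CL→187/24, DIPRTU→143/120; new cluster CDILPRTU
final tree: ((C:5/2,L:5/2):187/24,(D:91/10,((I:1/2,R:1/2):73/12,(P:19/4,(T:3/2,U:3/2):13/4):11/6):151/60):143/120)
total length: 2731/60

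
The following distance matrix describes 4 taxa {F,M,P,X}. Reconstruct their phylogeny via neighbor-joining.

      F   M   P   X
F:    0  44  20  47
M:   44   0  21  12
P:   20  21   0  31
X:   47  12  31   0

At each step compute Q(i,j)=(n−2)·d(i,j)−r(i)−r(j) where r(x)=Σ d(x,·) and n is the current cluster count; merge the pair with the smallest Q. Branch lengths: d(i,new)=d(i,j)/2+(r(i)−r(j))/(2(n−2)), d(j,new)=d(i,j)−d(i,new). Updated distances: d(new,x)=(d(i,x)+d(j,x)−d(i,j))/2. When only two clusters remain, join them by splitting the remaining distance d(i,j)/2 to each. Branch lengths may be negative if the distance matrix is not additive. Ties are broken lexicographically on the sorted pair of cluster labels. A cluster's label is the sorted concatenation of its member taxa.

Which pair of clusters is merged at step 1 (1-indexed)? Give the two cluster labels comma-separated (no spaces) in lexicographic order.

step 1: merge (F,P) at d=20, Q=-143; branch lengths F→79/4, P→1/4; new cluster FP
  updated: d(FP,M)=45/2, d(FP,X)=29
step 2: merge (FP,M) at d=45/2, Q=-127/2; branch lengths FP→79/4, M→11/4; new cluster FMP
  updated: d(FMP,X)=37/4
step 3: merge (FMP,X) at d=37/4; branch lengths FMP→37/8, X→37/8; new cluster FMPX
final tree: (((F:79/4,P:1/4):79/4,M:11/4):37/8,X:37/8)
total length: 207/4

F,P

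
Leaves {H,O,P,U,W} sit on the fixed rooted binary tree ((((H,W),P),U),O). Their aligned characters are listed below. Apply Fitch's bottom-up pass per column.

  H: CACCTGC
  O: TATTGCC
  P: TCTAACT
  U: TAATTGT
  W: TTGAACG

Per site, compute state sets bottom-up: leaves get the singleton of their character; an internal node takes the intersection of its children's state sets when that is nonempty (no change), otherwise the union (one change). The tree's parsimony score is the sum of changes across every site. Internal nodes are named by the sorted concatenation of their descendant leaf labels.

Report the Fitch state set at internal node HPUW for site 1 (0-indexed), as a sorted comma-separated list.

A

HW@0: {C} ∪ {T} = {C,T} (union, +1)
HPW@0: {C,T} ∩ {T} = {T} (intersection, +0)
HPUW@0: {T} ∩ {T} = {T} (intersection, +0)
HOPUW@0: {T} ∩ {T} = {T} (intersection, +0)
HW@1: {A} ∪ {T} = {A,T} (union, +1)
HPW@1: {A,T} ∪ {C} = {A,C,T} (union, +1)
HPUW@1: {A,C,T} ∩ {A} = {A} (intersection, +0)
HOPUW@1: {A} ∩ {A} = {A} (intersection, +0)
HW@2: {C} ∪ {G} = {C,G} (union, +1)
HPW@2: {C,G} ∪ {T} = {C,G,T} (union, +1)
HPUW@2: {C,G,T} ∪ {A} = {A,C,G,T} (union, +1)
HOPUW@2: {A,C,G,T} ∩ {T} = {T} (intersection, +0)
HW@3: {C} ∪ {A} = {A,C} (union, +1)
HPW@3: {A,C} ∩ {A} = {A} (intersection, +0)
HPUW@3: {A} ∪ {T} = {A,T} (union, +1)
HOPUW@3: {A,T} ∩ {T} = {T} (intersection, +0)
HW@4: {T} ∪ {A} = {A,T} (union, +1)
HPW@4: {A,T} ∩ {A} = {A} (intersection, +0)
HPUW@4: {A} ∪ {T} = {A,T} (union, +1)
HOPUW@4: {A,T} ∪ {G} = {A,G,T} (union, +1)
HW@5: {G} ∪ {C} = {C,G} (union, +1)
HPW@5: {C,G} ∩ {C} = {C} (intersection, +0)
HPUW@5: {C} ∪ {G} = {C,G} (union, +1)
HOPUW@5: {C,G} ∩ {C} = {C} (intersection, +0)
HW@6: {C} ∪ {G} = {C,G} (union, +1)
HPW@6: {C,G} ∪ {T} = {C,G,T} (union, +1)
HPUW@6: {C,G,T} ∩ {T} = {T} (intersection, +0)
HOPUW@6: {T} ∪ {C} = {C,T} (union, +1)
per-site changes: [1, 2, 3, 2, 3, 2, 3]; total = 16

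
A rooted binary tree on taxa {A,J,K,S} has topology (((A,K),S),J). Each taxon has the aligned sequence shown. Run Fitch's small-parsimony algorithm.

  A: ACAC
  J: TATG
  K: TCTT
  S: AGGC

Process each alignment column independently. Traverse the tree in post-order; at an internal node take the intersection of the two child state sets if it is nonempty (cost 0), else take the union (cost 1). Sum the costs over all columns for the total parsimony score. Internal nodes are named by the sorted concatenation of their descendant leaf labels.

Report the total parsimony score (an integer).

AK@0: {A} ∪ {T} = {A,T} (union, +1)
AKS@0: {A,T} ∩ {A} = {A} (intersection, +0)
AJKS@0: {A} ∪ {T} = {A,T} (union, +1)
AK@1: {C} ∩ {C} = {C} (intersection, +0)
AKS@1: {C} ∪ {G} = {C,G} (union, +1)
AJKS@1: {C,G} ∪ {A} = {A,C,G} (union, +1)
AK@2: {A} ∪ {T} = {A,T} (union, +1)
AKS@2: {A,T} ∪ {G} = {A,G,T} (union, +1)
AJKS@2: {A,G,T} ∩ {T} = {T} (intersection, +0)
AK@3: {C} ∪ {T} = {C,T} (union, +1)
AKS@3: {C,T} ∩ {C} = {C} (intersection, +0)
AJKS@3: {C} ∪ {G} = {C,G} (union, +1)
per-site changes: [2, 2, 2, 2]; total = 8

8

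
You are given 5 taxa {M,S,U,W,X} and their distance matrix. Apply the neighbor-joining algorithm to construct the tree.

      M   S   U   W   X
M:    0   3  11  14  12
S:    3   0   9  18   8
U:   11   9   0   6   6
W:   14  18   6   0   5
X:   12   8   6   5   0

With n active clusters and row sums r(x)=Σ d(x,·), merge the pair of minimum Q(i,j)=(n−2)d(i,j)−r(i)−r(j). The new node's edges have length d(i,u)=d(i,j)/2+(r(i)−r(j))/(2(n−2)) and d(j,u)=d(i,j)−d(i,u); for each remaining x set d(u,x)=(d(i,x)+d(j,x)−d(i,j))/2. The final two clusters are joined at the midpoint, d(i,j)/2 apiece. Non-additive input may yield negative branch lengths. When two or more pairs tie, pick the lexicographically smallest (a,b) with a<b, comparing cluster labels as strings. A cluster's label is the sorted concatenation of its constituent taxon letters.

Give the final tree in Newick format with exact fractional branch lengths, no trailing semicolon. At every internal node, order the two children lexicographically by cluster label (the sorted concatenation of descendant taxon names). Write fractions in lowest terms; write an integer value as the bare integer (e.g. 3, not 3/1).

step 1: merge (M,S) at d=3, Q=-69; branch lengths M→11/6, S→7/6; new cluster MS
  updated: d(MS,U)=17/2, d(MS,W)=29/2, d(MS,X)=17/2
step 2: merge (MS,U) at d=17/2, Q=-35; branch lengths MS→7, U→3/2; new cluster MSU
  updated: d(MSU,W)=6, d(MSU,X)=3
step 3: merge (MSU,W) at d=6, Q=-14; branch lengths MSU→2, W→4; new cluster MSUW
  updated: d(MSUW,X)=1
step 4: merge (MSUW,X) at d=1; branch lengths MSUW→1/2, X→1/2; new cluster MSUWX
final tree: ((((M:11/6,S:7/6):7,U:3/2):2,W:4):1/2,X:1/2)
total length: 37/2

((((M:11/6,S:7/6):7,U:3/2):2,W:4):1/2,X:1/2)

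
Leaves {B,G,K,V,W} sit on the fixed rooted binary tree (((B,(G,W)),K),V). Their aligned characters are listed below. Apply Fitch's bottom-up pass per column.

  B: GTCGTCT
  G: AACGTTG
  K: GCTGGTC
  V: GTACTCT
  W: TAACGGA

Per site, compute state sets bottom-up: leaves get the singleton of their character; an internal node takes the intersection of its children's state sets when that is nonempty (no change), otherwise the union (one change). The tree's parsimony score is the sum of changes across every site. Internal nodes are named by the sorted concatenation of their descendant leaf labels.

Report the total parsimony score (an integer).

GW@0: {A} ∪ {T} = {A,T} (union, +1)
BGW@0: {G} ∪ {A,T} = {A,G,T} (union, +1)
BGKW@0: {A,G,T} ∩ {G} = {G} (intersection, +0)
BGKVW@0: {G} ∩ {G} = {G} (intersection, +0)
GW@1: {A} ∩ {A} = {A} (intersection, +0)
BGW@1: {T} ∪ {A} = {A,T} (union, +1)
BGKW@1: {A,T} ∪ {C} = {A,C,T} (union, +1)
BGKVW@1: {A,C,T} ∩ {T} = {T} (intersection, +0)
GW@2: {C} ∪ {A} = {A,C} (union, +1)
BGW@2: {C} ∩ {A,C} = {C} (intersection, +0)
BGKW@2: {C} ∪ {T} = {C,T} (union, +1)
BGKVW@2: {C,T} ∪ {A} = {A,C,T} (union, +1)
GW@3: {G} ∪ {C} = {C,G} (union, +1)
BGW@3: {G} ∩ {C,G} = {G} (intersection, +0)
BGKW@3: {G} ∩ {G} = {G} (intersection, +0)
BGKVW@3: {G} ∪ {C} = {C,G} (union, +1)
GW@4: {T} ∪ {G} = {G,T} (union, +1)
BGW@4: {T} ∩ {G,T} = {T} (intersection, +0)
BGKW@4: {T} ∪ {G} = {G,T} (union, +1)
BGKVW@4: {G,T} ∩ {T} = {T} (intersection, +0)
GW@5: {T} ∪ {G} = {G,T} (union, +1)
BGW@5: {C} ∪ {G,T} = {C,G,T} (union, +1)
BGKW@5: {C,G,T} ∩ {T} = {T} (intersection, +0)
BGKVW@5: {T} ∪ {C} = {C,T} (union, +1)
GW@6: {G} ∪ {A} = {A,G} (union, +1)
BGW@6: {T} ∪ {A,G} = {A,G,T} (union, +1)
BGKW@6: {A,G,T} ∪ {C} = {A,C,G,T} (union, +1)
BGKVW@6: {A,C,G,T} ∩ {T} = {T} (intersection, +0)
per-site changes: [2, 2, 3, 2, 2, 3, 3]; total = 17

17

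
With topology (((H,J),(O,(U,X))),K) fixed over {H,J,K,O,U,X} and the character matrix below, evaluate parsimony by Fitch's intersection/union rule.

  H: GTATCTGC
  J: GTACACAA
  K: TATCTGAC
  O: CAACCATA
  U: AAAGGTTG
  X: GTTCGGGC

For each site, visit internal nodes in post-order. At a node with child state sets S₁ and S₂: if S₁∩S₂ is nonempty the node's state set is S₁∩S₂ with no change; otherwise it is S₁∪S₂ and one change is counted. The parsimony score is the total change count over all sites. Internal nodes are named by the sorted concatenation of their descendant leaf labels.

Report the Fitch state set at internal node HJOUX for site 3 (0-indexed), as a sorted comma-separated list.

C

site 0, node HJ: H={G} ∩ J={G} → {G} (+0)
site 0, node UX: U={A} ∪ X={G} → {A,G} (+1)
site 0, node OUX: O={C} ∪ UX={A,G} → {A,C,G} (+1)
site 0, node HJOUX: HJ={G} ∩ OUX={A,C,G} → {G} (+0)
site 0, node HJKOUX: HJOUX={G} ∪ K={T} → {G,T} (+1)
site 1, node HJ: H={T} ∩ J={T} → {T} (+0)
site 1, node UX: U={A} ∪ X={T} → {A,T} (+1)
site 1, node OUX: O={A} ∩ UX={A,T} → {A} (+0)
site 1, node HJOUX: HJ={T} ∪ OUX={A} → {A,T} (+1)
site 1, node HJKOUX: HJOUX={A,T} ∩ K={A} → {A} (+0)
site 2, node HJ: H={A} ∩ J={A} → {A} (+0)
site 2, node UX: U={A} ∪ X={T} → {A,T} (+1)
site 2, node OUX: O={A} ∩ UX={A,T} → {A} (+0)
site 2, node HJOUX: HJ={A} ∩ OUX={A} → {A} (+0)
site 2, node HJKOUX: HJOUX={A} ∪ K={T} → {A,T} (+1)
site 3, node HJ: H={T} ∪ J={C} → {C,T} (+1)
site 3, node UX: U={G} ∪ X={C} → {C,G} (+1)
site 3, node OUX: O={C} ∩ UX={C,G} → {C} (+0)
site 3, node HJOUX: HJ={C,T} ∩ OUX={C} → {C} (+0)
site 3, node HJKOUX: HJOUX={C} ∩ K={C} → {C} (+0)
site 4, node HJ: H={C} ∪ J={A} → {A,C} (+1)
site 4, node UX: U={G} ∩ X={G} → {G} (+0)
site 4, node OUX: O={C} ∪ UX={G} → {C,G} (+1)
site 4, node HJOUX: HJ={A,C} ∩ OUX={C,G} → {C} (+0)
site 4, node HJKOUX: HJOUX={C} ∪ K={T} → {C,T} (+1)
site 5, node HJ: H={T} ∪ J={C} → {C,T} (+1)
site 5, node UX: U={T} ∪ X={G} → {G,T} (+1)
site 5, node OUX: O={A} ∪ UX={G,T} → {A,G,T} (+1)
site 5, node HJOUX: HJ={C,T} ∩ OUX={A,G,T} → {T} (+0)
site 5, node HJKOUX: HJOUX={T} ∪ K={G} → {G,T} (+1)
site 6, node HJ: H={G} ∪ J={A} → {A,G} (+1)
site 6, node UX: U={T} ∪ X={G} → {G,T} (+1)
site 6, node OUX: O={T} ∩ UX={G,T} → {T} (+0)
site 6, node HJOUX: HJ={A,G} ∪ OUX={T} → {A,G,T} (+1)
site 6, node HJKOUX: HJOUX={A,G,T} ∩ K={A} → {A} (+0)
site 7, node HJ: H={C} ∪ J={A} → {A,C} (+1)
site 7, node UX: U={G} ∪ X={C} → {C,G} (+1)
site 7, node OUX: O={A} ∪ UX={C,G} → {A,C,G} (+1)
site 7, node HJOUX: HJ={A,C} ∩ OUX={A,C,G} → {A,C} (+0)
site 7, node HJKOUX: HJOUX={A,C} ∩ K={C} → {C} (+0)
per-site changes: [3, 2, 2, 2, 3, 4, 3, 3]; total = 22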